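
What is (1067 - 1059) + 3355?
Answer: 3363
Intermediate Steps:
(1067 - 1059) + 3355 = 8 + 3355 = 3363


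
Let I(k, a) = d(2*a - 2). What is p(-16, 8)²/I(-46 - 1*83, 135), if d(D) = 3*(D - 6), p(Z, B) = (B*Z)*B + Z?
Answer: 540800/393 ≈ 1376.1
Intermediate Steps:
p(Z, B) = Z + Z*B² (p(Z, B) = Z*B² + Z = Z + Z*B²)
d(D) = -18 + 3*D (d(D) = 3*(-6 + D) = -18 + 3*D)
I(k, a) = -24 + 6*a (I(k, a) = -18 + 3*(2*a - 2) = -18 + 3*(-2 + 2*a) = -18 + (-6 + 6*a) = -24 + 6*a)
p(-16, 8)²/I(-46 - 1*83, 135) = (-16*(1 + 8²))²/(-24 + 6*135) = (-16*(1 + 64))²/(-24 + 810) = (-16*65)²/786 = (-1040)²*(1/786) = 1081600*(1/786) = 540800/393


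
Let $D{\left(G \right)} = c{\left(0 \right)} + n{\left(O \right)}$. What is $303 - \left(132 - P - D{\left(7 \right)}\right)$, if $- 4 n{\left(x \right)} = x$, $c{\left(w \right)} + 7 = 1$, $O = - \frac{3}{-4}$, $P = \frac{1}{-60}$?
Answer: $\frac{39551}{240} \approx 164.8$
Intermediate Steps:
$P = - \frac{1}{60} \approx -0.016667$
$O = \frac{3}{4}$ ($O = \left(-3\right) \left(- \frac{1}{4}\right) = \frac{3}{4} \approx 0.75$)
$c{\left(w \right)} = -6$ ($c{\left(w \right)} = -7 + 1 = -6$)
$n{\left(x \right)} = - \frac{x}{4}$
$D{\left(G \right)} = - \frac{99}{16}$ ($D{\left(G \right)} = -6 - \frac{3}{16} = - \frac{99}{16}$)
$303 - \left(132 - P - D{\left(7 \right)}\right) = 303 - \frac{33169}{240} = \frac{39551}{240}$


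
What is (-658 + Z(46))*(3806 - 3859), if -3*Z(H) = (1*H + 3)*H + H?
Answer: 226522/3 ≈ 75507.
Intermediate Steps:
Z(H) = -H/3 - H*(3 + H)/3 (Z(H) = -((1*H + 3)*H + H)/3 = -((H + 3)*H + H)/3 = -((3 + H)*H + H)/3 = -(H*(3 + H) + H)/3 = -(H + H*(3 + H))/3 = -H/3 - H*(3 + H)/3)
(-658 + Z(46))*(3806 - 3859) = (-658 - ⅓*46*(4 + 46))*(3806 - 3859) = (-658 - ⅓*46*50)*(-53) = (-658 - 2300/3)*(-53) = -4274/3*(-53) = 226522/3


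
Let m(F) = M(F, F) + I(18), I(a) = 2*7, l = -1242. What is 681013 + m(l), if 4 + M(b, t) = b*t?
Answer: 2223587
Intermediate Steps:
I(a) = 14
M(b, t) = -4 + b*t
m(F) = 10 + F² (m(F) = (-4 + F*F) + 14 = (-4 + F²) + 14 = 10 + F²)
681013 + m(l) = 681013 + (10 + (-1242)²) = 681013 + (10 + 1542564) = 681013 + 1542574 = 2223587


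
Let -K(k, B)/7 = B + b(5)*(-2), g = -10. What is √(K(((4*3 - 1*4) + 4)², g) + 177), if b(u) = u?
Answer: √317 ≈ 17.805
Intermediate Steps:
K(k, B) = 70 - 7*B (K(k, B) = -7*(B + 5*(-2)) = -7*(B - 10) = -7*(-10 + B) = 70 - 7*B)
√(K(((4*3 - 1*4) + 4)², g) + 177) = √((70 - 7*(-10)) + 177) = √((70 + 70) + 177) = √(140 + 177) = √317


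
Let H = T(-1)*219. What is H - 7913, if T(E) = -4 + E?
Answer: -9008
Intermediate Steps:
H = -1095 (H = (-4 - 1)*219 = -5*219 = -1095)
H - 7913 = -1095 - 7913 = -9008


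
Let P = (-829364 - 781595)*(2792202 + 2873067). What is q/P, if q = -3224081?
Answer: 460583/1303788011853 ≈ 3.5327e-7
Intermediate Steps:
P = -9126516082971 (P = -1610959*5665269 = -9126516082971)
q/P = -3224081/(-9126516082971) = -3224081*(-1/9126516082971) = 460583/1303788011853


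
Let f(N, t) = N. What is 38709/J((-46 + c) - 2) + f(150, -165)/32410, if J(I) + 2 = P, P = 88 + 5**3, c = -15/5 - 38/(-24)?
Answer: 125459034/683851 ≈ 183.46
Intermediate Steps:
c = -17/12 (c = -15*1/5 - 38*(-1/24) = -3 + 19/12 = -17/12 ≈ -1.4167)
P = 213 (P = 88 + 125 = 213)
J(I) = 211 (J(I) = -2 + 213 = 211)
38709/J((-46 + c) - 2) + f(150, -165)/32410 = 38709/211 + 150/32410 = 38709*(1/211) + 150*(1/32410) = 38709/211 + 15/3241 = 125459034/683851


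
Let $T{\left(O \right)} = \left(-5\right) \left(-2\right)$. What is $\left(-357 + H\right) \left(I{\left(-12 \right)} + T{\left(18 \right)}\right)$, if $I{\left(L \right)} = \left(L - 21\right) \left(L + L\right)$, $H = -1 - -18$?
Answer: $-272680$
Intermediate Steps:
$T{\left(O \right)} = 10$
$H = 17$ ($H = -1 + 18 = 17$)
$I{\left(L \right)} = 2 L \left(-21 + L\right)$ ($I{\left(L \right)} = \left(-21 + L\right) 2 L = 2 L \left(-21 + L\right)$)
$\left(-357 + H\right) \left(I{\left(-12 \right)} + T{\left(18 \right)}\right) = \left(-357 + 17\right) \left(2 \left(-12\right) \left(-21 - 12\right) + 10\right) = - 340 \left(2 \left(-12\right) \left(-33\right) + 10\right) = - 340 \left(792 + 10\right) = \left(-340\right) 802 = -272680$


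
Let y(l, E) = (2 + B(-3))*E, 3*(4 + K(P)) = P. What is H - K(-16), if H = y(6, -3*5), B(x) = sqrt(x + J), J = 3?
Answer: -62/3 ≈ -20.667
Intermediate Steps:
K(P) = -4 + P/3
B(x) = sqrt(3 + x) (B(x) = sqrt(x + 3) = sqrt(3 + x))
y(l, E) = 2*E (y(l, E) = (2 + sqrt(3 - 3))*E = (2 + sqrt(0))*E = (2 + 0)*E = 2*E)
H = -30 (H = 2*(-3*5) = 2*(-15) = -30)
H - K(-16) = -30 - (-4 + (1/3)*(-16)) = -30 - (-4 - 16/3) = -30 - 1*(-28/3) = -30 + 28/3 = -62/3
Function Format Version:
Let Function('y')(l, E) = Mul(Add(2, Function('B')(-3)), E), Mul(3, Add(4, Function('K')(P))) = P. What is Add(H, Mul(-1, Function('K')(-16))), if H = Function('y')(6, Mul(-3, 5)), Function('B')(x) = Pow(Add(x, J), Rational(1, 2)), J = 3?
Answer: Rational(-62, 3) ≈ -20.667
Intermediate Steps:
Function('K')(P) = Add(-4, Mul(Rational(1, 3), P))
Function('B')(x) = Pow(Add(3, x), Rational(1, 2)) (Function('B')(x) = Pow(Add(x, 3), Rational(1, 2)) = Pow(Add(3, x), Rational(1, 2)))
Function('y')(l, E) = Mul(2, E) (Function('y')(l, E) = Mul(Add(2, Pow(Add(3, -3), Rational(1, 2))), E) = Mul(Add(2, Pow(0, Rational(1, 2))), E) = Mul(Add(2, 0), E) = Mul(2, E))
H = -30 (H = Mul(2, Mul(-3, 5)) = Mul(2, -15) = -30)
Add(H, Mul(-1, Function('K')(-16))) = Add(-30, Mul(-1, Add(-4, Mul(Rational(1, 3), -16)))) = Add(-30, Mul(-1, Add(-4, Rational(-16, 3)))) = Add(-30, Mul(-1, Rational(-28, 3))) = Add(-30, Rational(28, 3)) = Rational(-62, 3)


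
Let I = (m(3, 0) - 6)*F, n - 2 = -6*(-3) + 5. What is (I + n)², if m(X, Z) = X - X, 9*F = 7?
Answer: 3721/9 ≈ 413.44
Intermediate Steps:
F = 7/9 (F = (⅑)*7 = 7/9 ≈ 0.77778)
m(X, Z) = 0
n = 25 (n = 2 + (-6*(-3) + 5) = 2 + (18 + 5) = 2 + 23 = 25)
I = -14/3 (I = (0 - 6)*(7/9) = -6*7/9 = -14/3 ≈ -4.6667)
(I + n)² = (-14/3 + 25)² = (61/3)² = 3721/9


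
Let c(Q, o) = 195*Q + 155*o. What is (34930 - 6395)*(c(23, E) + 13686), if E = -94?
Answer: 102754535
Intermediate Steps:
c(Q, o) = 155*o + 195*Q
(34930 - 6395)*(c(23, E) + 13686) = (34930 - 6395)*((155*(-94) + 195*23) + 13686) = 28535*((-14570 + 4485) + 13686) = 28535*(-10085 + 13686) = 28535*3601 = 102754535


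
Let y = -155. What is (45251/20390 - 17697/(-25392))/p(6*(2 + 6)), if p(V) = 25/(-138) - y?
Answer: 754927611/40078176200 ≈ 0.018836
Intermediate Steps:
p(V) = 21365/138 (p(V) = 25/(-138) - 1*(-155) = 25*(-1/138) + 155 = -25/138 + 155 = 21365/138)
(45251/20390 - 17697/(-25392))/p(6*(2 + 6)) = (45251/20390 - 17697/(-25392))/(21365/138) = (45251*(1/20390) - 17697*(-1/25392))*(138/21365) = (45251/20390 + 5899/8464)*(138/21365) = (251642537/86290480)*(138/21365) = 754927611/40078176200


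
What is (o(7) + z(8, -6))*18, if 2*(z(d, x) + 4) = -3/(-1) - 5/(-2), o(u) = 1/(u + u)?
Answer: -297/14 ≈ -21.214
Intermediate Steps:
o(u) = 1/(2*u)
z(d, x) = -5/4 (z(d, x) = -4 + (-3/(-1) - 5/(-2))/2 = -4 + (-3*(-1) - 5*(-1/2))/2 = -4 + (3 + 5/2)/2 = -4 + (1/2)*(11/2) = -4 + 11/4 = -5/4)
(o(7) + z(8, -6))*18 = ((1/2)/7 - 5/4)*18 = ((1/2)*(1/7) - 5/4)*18 = (1/14 - 5/4)*18 = -33/28*18 = -297/14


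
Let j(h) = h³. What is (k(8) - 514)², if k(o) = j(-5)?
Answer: 408321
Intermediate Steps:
k(o) = -125 (k(o) = (-5)³ = -125)
(k(8) - 514)² = (-125 - 514)² = (-639)² = 408321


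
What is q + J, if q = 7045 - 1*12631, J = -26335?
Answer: -31921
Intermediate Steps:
q = -5586 (q = 7045 - 12631 = -5586)
q + J = -5586 - 26335 = -31921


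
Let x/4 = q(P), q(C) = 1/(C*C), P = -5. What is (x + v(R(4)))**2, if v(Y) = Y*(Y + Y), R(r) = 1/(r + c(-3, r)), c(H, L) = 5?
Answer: 139876/4100625 ≈ 0.034111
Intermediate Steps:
q(C) = C**(-2) (q(C) = 1/(C**2) = C**(-2))
R(r) = 1/(5 + r) (R(r) = 1/(r + 5) = 1/(5 + r))
x = 4/25 (x = 4/(-5)**2 = 4*(1/25) = 4/25 ≈ 0.16000)
v(Y) = 2*Y**2 (v(Y) = Y*(2*Y) = 2*Y**2)
(x + v(R(4)))**2 = (4/25 + 2*(1/(5 + 4))**2)**2 = (4/25 + 2*(1/9)**2)**2 = (4/25 + 2*(1/81))**2 = (4/25 + 2/81)**2 = (374/2025)**2 = 139876/4100625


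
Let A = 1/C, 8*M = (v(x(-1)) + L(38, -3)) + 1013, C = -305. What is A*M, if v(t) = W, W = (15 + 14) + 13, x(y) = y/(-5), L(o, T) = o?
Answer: -1093/2440 ≈ -0.44795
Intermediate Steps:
x(y) = -y/5 (x(y) = y*(-⅕) = -y/5)
W = 42 (W = 29 + 13 = 42)
v(t) = 42
M = 1093/8 (M = ((42 + 38) + 1013)/8 = (80 + 1013)/8 = (⅛)*1093 = 1093/8 ≈ 136.63)
A = -1/305 (A = 1/(-305) = -1/305 ≈ -0.0032787)
A*M = -1/305*1093/8 = -1093/2440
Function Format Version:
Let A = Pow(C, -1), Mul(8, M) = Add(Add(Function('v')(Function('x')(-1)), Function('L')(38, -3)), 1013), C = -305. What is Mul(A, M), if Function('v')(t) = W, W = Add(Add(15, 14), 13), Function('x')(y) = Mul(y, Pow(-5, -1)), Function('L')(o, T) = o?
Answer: Rational(-1093, 2440) ≈ -0.44795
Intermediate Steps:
Function('x')(y) = Mul(Rational(-1, 5), y) (Function('x')(y) = Mul(y, Rational(-1, 5)) = Mul(Rational(-1, 5), y))
W = 42 (W = Add(29, 13) = 42)
Function('v')(t) = 42
M = Rational(1093, 8) (M = Mul(Rational(1, 8), Add(Add(42, 38), 1013)) = Mul(Rational(1, 8), Add(80, 1013)) = Mul(Rational(1, 8), 1093) = Rational(1093, 8) ≈ 136.63)
A = Rational(-1, 305) (A = Pow(-305, -1) = Rational(-1, 305) ≈ -0.0032787)
Mul(A, M) = Mul(Rational(-1, 305), Rational(1093, 8)) = Rational(-1093, 2440)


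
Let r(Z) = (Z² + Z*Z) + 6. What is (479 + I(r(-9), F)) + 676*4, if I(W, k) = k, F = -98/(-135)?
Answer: 429803/135 ≈ 3183.7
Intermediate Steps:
F = 98/135 (F = -98*(-1/135) = 98/135 ≈ 0.72593)
r(Z) = 6 + 2*Z² (r(Z) = (Z² + Z²) + 6 = 2*Z² + 6 = 6 + 2*Z²)
(479 + I(r(-9), F)) + 676*4 = (479 + 98/135) + 676*4 = 64763/135 + 2704 = 429803/135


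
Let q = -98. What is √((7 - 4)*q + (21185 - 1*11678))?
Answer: √9213 ≈ 95.984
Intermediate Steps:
√((7 - 4)*q + (21185 - 1*11678)) = √((7 - 4)*(-98) + (21185 - 1*11678)) = √(3*(-98) + (21185 - 11678)) = √(-294 + 9507) = √9213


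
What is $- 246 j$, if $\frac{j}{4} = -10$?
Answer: $9840$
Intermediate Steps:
$j = -40$ ($j = 4 \left(-10\right) = -40$)
$- 246 j = \left(-246\right) \left(-40\right) = 9840$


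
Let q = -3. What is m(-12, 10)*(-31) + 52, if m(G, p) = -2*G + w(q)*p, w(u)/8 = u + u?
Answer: 14188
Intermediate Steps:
w(u) = 16*u (w(u) = 8*(u + u) = 8*(2*u) = 16*u)
m(G, p) = -48*p - 2*G (m(G, p) = -2*G + (16*(-3))*p = -2*G - 48*p = -48*p - 2*G)
m(-12, 10)*(-31) + 52 = (-48*10 - 2*(-12))*(-31) + 52 = (-480 + 24)*(-31) + 52 = -456*(-31) + 52 = 14136 + 52 = 14188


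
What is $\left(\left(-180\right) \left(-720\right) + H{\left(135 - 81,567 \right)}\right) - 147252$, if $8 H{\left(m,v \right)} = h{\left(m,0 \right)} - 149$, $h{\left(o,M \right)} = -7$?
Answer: $- \frac{35343}{2} \approx -17672.0$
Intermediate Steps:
$H{\left(m,v \right)} = - \frac{39}{2}$ ($H{\left(m,v \right)} = \frac{-7 - 149}{8} = \frac{1}{8} \left(-156\right) = - \frac{39}{2}$)
$\left(\left(-180\right) \left(-720\right) + H{\left(135 - 81,567 \right)}\right) - 147252 = \left(\left(-180\right) \left(-720\right) - \frac{39}{2}\right) - 147252 = \left(129600 - \frac{39}{2}\right) - 147252 = \frac{259161}{2} - 147252 = - \frac{35343}{2}$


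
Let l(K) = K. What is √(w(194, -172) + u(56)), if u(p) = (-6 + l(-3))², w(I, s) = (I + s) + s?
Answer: I*√69 ≈ 8.3066*I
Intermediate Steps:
w(I, s) = I + 2*s
u(p) = 81 (u(p) = (-6 - 3)² = (-9)² = 81)
√(w(194, -172) + u(56)) = √((194 + 2*(-172)) + 81) = √((194 - 344) + 81) = √(-150 + 81) = √(-69) = I*√69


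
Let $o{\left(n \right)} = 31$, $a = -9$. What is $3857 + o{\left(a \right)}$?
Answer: $3888$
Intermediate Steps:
$3857 + o{\left(a \right)} = 3857 + 31 = 3888$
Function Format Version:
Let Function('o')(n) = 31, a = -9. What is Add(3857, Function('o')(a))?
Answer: 3888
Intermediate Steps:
Add(3857, Function('o')(a)) = Add(3857, 31) = 3888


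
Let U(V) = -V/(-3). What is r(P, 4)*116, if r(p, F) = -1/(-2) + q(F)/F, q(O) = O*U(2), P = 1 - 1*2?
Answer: 406/3 ≈ 135.33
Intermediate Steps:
U(V) = V/3 (U(V) = -V*(-1)/3 = -(-1)*V/3 = V/3)
P = -1 (P = 1 - 2 = -1)
q(O) = 2*O/3 (q(O) = O*((⅓)*2) = O*(⅔) = 2*O/3)
r(p, F) = 7/6 (r(p, F) = -1/(-2) + (2*F/3)/F = -1*(-½) + ⅔ = ½ + ⅔ = 7/6)
r(P, 4)*116 = (7/6)*116 = 406/3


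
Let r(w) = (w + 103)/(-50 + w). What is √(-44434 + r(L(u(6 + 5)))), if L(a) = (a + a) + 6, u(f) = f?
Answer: 3*I*√2389882/22 ≈ 210.81*I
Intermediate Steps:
L(a) = 6 + 2*a (L(a) = 2*a + 6 = 6 + 2*a)
r(w) = (103 + w)/(-50 + w)
√(-44434 + r(L(u(6 + 5)))) = √(-44434 + (103 + (6 + 2*(6 + 5)))/(-50 + (6 + 2*(6 + 5)))) = √(-44434 + (103 + (6 + 2*11))/(-50 + (6 + 2*11))) = √(-44434 + (103 + (6 + 22))/(-50 + (6 + 22))) = √(-44434 + (103 + 28)/(-50 + 28)) = √(-44434 + 131/(-22)) = √(-44434 - 1/22*131) = √(-44434 - 131/22) = √(-977679/22) = 3*I*√2389882/22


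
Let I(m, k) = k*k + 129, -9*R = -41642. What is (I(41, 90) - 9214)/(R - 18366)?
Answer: 8865/123652 ≈ 0.071693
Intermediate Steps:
R = 41642/9 (R = -⅑*(-41642) = 41642/9 ≈ 4626.9)
I(m, k) = 129 + k² (I(m, k) = k² + 129 = 129 + k²)
(I(41, 90) - 9214)/(R - 18366) = ((129 + 90²) - 9214)/(41642/9 - 18366) = ((129 + 8100) - 9214)/(-123652/9) = (8229 - 9214)*(-9/123652) = -985*(-9/123652) = 8865/123652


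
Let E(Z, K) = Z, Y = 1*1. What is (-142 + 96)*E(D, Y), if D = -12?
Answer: 552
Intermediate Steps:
Y = 1
(-142 + 96)*E(D, Y) = (-142 + 96)*(-12) = -46*(-12) = 552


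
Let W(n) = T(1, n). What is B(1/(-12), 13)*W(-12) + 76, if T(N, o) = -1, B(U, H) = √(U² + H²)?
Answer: 76 - √24337/12 ≈ 63.000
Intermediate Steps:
B(U, H) = √(H² + U²)
W(n) = -1
B(1/(-12), 13)*W(-12) + 76 = √(13² + (1/(-12))²)*(-1) + 76 = √(169 + (1*(-1/12))²)*(-1) + 76 = √(169 + (-1/12)²)*(-1) + 76 = √(169 + 1/144)*(-1) + 76 = √(24337/144)*(-1) + 76 = (√24337/12)*(-1) + 76 = -√24337/12 + 76 = 76 - √24337/12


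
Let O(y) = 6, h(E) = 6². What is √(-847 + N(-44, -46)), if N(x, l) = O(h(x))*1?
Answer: 29*I ≈ 29.0*I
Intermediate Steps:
h(E) = 36
N(x, l) = 6 (N(x, l) = 6*1 = 6)
√(-847 + N(-44, -46)) = √(-847 + 6) = √(-841) = 29*I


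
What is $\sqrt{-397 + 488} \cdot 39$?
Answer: $39 \sqrt{91} \approx 372.04$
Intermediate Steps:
$\sqrt{-397 + 488} \cdot 39 = \sqrt{91} \cdot 39 = 39 \sqrt{91}$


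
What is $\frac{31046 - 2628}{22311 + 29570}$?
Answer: $\frac{28418}{51881} \approx 0.54775$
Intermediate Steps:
$\frac{31046 - 2628}{22311 + 29570} = \frac{28418}{51881}$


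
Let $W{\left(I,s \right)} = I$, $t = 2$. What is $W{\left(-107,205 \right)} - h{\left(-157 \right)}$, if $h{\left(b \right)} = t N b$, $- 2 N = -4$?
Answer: $521$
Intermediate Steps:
$N = 2$ ($N = \left(- \frac{1}{2}\right) \left(-4\right) = 2$)
$h{\left(b \right)} = 4 b$ ($h{\left(b \right)} = 2 \cdot 2 b = 4 b$)
$W{\left(-107,205 \right)} - h{\left(-157 \right)} = -107 - 4 \left(-157\right) = -107 - -628 = -107 + 628 = 521$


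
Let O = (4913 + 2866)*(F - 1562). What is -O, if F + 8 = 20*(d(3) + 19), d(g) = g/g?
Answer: 9101430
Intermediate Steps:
d(g) = 1
F = 392 (F = -8 + 20*(1 + 19) = -8 + 20*20 = -8 + 400 = 392)
O = -9101430 (O = (4913 + 2866)*(392 - 1562) = 7779*(-1170) = -9101430)
-O = -1*(-9101430) = 9101430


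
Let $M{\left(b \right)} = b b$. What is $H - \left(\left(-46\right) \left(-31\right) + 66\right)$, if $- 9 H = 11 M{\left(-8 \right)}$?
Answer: $- \frac{14132}{9} \approx -1570.2$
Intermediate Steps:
$M{\left(b \right)} = b^{2}$
$H = - \frac{704}{9}$ ($H = - \frac{11 \left(-8\right)^{2}}{9} = - \frac{11 \cdot 64}{9} = \left(- \frac{1}{9}\right) 704 = - \frac{704}{9} \approx -78.222$)
$H - \left(\left(-46\right) \left(-31\right) + 66\right) = - \frac{704}{9} - \left(\left(-46\right) \left(-31\right) + 66\right) = - \frac{704}{9} - \left(1426 + 66\right) = - \frac{704}{9} - 1492 = - \frac{14132}{9}$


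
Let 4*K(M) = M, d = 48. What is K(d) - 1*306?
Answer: -294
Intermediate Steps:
K(M) = M/4
K(d) - 1*306 = (¼)*48 - 1*306 = 12 - 306 = -294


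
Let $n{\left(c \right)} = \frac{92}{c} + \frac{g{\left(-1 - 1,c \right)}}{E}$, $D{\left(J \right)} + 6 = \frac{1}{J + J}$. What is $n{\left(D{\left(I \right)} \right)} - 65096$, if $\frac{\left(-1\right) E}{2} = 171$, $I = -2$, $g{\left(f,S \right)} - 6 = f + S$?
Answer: $- \frac{247420711}{3800} \approx -65111.0$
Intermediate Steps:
$g{\left(f,S \right)} = 6 + S + f$ ($g{\left(f,S \right)} = 6 + \left(f + S\right) = 6 + \left(S + f\right) = 6 + S + f$)
$E = -342$ ($E = \left(-2\right) 171 = -342$)
$D{\left(J \right)} = -6 + \frac{1}{2 J}$ ($D{\left(J \right)} = -6 + \frac{1}{J + J} = -6 + \frac{1}{2 J}$)
$n{\left(c \right)} = - \frac{2}{171} + \frac{92}{c} - \frac{c}{342}$ ($n{\left(c \right)} = \frac{92}{c} + \frac{6 + c - 2}{-342} = \frac{92}{c} + \left(6 + c - 2\right) \left(- \frac{1}{342}\right) = \frac{92}{c} + \left(4 + c\right) \left(- \frac{1}{342}\right) = \frac{92}{c} - \left(\frac{2}{171} + \frac{c}{342}\right) = - \frac{2}{171} + \frac{92}{c} - \frac{c}{342}$)
$n{\left(D{\left(I \right)} \right)} - 65096 = \frac{31464 - \left(-6 + \frac{1}{2 \left(-2\right)}\right) \left(4 - \left(6 - \frac{1}{2 \left(-2\right)}\right)\right)}{342 \left(-6 + \frac{1}{2 \left(-2\right)}\right)} - 65096 = \frac{31464 - \left(-6 + \frac{1}{2} \left(- \frac{1}{2}\right)\right) \left(4 + \left(-6 + \frac{1}{2} \left(- \frac{1}{2}\right)\right)\right)}{342 \left(-6 + \frac{1}{2} \left(- \frac{1}{2}\right)\right)} - 65096 = \frac{31464 - \left(-6 - \frac{1}{4}\right) \left(4 - \frac{25}{4}\right)}{342 \left(-6 - \frac{1}{4}\right)} - 65096 = \frac{31464 - - \frac{25 \left(4 - \frac{25}{4}\right)}{4}}{342 \left(- \frac{25}{4}\right)} - 65096 = \frac{1}{342} \left(- \frac{4}{25}\right) \left(31464 - \left(- \frac{25}{4}\right) \left(- \frac{9}{4}\right)\right) - 65096 = \frac{1}{342} \left(- \frac{4}{25}\right) \left(31464 - \frac{225}{16}\right) - 65096 = \frac{1}{342} \left(- \frac{4}{25}\right) \frac{503199}{16} - 65096 = - \frac{55911}{3800} - 65096 = - \frac{247420711}{3800}$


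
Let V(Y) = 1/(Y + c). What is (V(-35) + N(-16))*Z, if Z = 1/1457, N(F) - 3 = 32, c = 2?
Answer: 1154/48081 ≈ 0.024001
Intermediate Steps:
N(F) = 35 (N(F) = 3 + 32 = 35)
Z = 1/1457 ≈ 0.00068634
V(Y) = 1/(2 + Y) (V(Y) = 1/(Y + 2) = 1/(2 + Y))
(V(-35) + N(-16))*Z = (1/(2 - 35) + 35)*(1/1457) = (1/(-33) + 35)*(1/1457) = (-1/33 + 35)*(1/1457) = (1154/33)*(1/1457) = 1154/48081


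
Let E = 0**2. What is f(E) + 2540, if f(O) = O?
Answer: 2540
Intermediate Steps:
E = 0
f(E) + 2540 = 0 + 2540 = 2540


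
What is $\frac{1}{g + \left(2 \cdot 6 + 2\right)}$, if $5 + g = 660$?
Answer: $\frac{1}{669} \approx 0.0014948$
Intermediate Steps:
$g = 655$ ($g = -5 + 660 = 655$)
$\frac{1}{g + \left(2 \cdot 6 + 2\right)} = \frac{1}{655 + \left(2 \cdot 6 + 2\right)} = \frac{1}{655 + \left(12 + 2\right)} = \frac{1}{655 + 14} = \frac{1}{669}$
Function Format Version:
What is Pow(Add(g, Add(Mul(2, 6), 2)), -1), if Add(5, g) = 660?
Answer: Rational(1, 669) ≈ 0.0014948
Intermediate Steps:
g = 655 (g = Add(-5, 660) = 655)
Pow(Add(g, Add(Mul(2, 6), 2)), -1) = Pow(Add(655, Add(Mul(2, 6), 2)), -1) = Pow(Add(655, Add(12, 2)), -1) = Pow(Add(655, 14), -1) = Pow(669, -1) = Rational(1, 669)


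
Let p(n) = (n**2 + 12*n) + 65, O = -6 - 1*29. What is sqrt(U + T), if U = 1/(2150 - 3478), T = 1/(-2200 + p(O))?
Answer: I*sqrt(73354155)/220780 ≈ 0.038793*I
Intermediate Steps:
O = -35 (O = -6 - 29 = -35)
p(n) = 65 + n**2 + 12*n
T = -1/1330 (T = 1/(-2200 + (65 + (-35)**2 + 12*(-35))) = 1/(-2200 + (65 + 1225 - 420)) = 1/(-2200 + 870) = 1/(-1330) = -1/1330 ≈ -0.00075188)
U = -1/1328 (U = 1/(-1328) = -1/1328 ≈ -0.00075301)
sqrt(U + T) = sqrt(-1/1328 - 1/1330) = sqrt(-1329/883120) = I*sqrt(73354155)/220780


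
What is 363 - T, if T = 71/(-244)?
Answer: 88643/244 ≈ 363.29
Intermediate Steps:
T = -71/244 (T = 71*(-1/244) = -71/244 ≈ -0.29098)
363 - T = 363 - 1*(-71/244) = 363 + 71/244 = 88643/244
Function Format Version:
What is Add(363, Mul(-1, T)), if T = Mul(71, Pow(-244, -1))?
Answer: Rational(88643, 244) ≈ 363.29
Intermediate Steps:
T = Rational(-71, 244) (T = Mul(71, Rational(-1, 244)) = Rational(-71, 244) ≈ -0.29098)
Add(363, Mul(-1, T)) = Add(363, Mul(-1, Rational(-71, 244))) = Add(363, Rational(71, 244)) = Rational(88643, 244)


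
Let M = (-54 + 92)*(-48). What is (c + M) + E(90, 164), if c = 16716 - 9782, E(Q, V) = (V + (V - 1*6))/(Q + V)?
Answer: 649131/127 ≈ 5111.3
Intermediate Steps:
E(Q, V) = (-6 + 2*V)/(Q + V) (E(Q, V) = (V + (V - 6))/(Q + V) = (V + (-6 + V))/(Q + V) = (-6 + 2*V)/(Q + V))
M = -1824 (M = 38*(-48) = -1824)
c = 6934
(c + M) + E(90, 164) = (6934 - 1824) + 2*(-3 + 164)/(90 + 164) = 5110 + 2*161/254 = 5110 + 2*(1/254)*161 = 5110 + 161/127 = 649131/127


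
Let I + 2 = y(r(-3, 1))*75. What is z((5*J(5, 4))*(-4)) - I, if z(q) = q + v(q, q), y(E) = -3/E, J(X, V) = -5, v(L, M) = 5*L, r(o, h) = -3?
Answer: 527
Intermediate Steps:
z(q) = 6*q (z(q) = q + 5*q = 6*q)
I = 73 (I = -2 - 3/(-3)*75 = -2 - 3*(-⅓)*75 = -2 + 1*75 = -2 + 75 = 73)
z((5*J(5, 4))*(-4)) - I = 6*((5*(-5))*(-4)) - 1*73 = 6*(-25*(-4)) - 73 = 6*100 - 73 = 600 - 73 = 527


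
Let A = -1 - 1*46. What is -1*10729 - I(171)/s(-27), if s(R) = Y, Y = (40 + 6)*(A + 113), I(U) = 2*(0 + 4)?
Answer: -8143313/759 ≈ -10729.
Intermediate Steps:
A = -47 (A = -1 - 46 = -47)
I(U) = 8 (I(U) = 2*4 = 8)
Y = 3036 (Y = (40 + 6)*(-47 + 113) = 46*66 = 3036)
s(R) = 3036
-1*10729 - I(171)/s(-27) = -1*10729 - 8/3036 = -10729 - 8/3036 = -10729 - 1*2/759 = -10729 - 2/759 = -8143313/759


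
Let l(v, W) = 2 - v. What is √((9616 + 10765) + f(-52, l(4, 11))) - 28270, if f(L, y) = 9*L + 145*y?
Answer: -28270 + √19623 ≈ -28130.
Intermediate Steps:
√((9616 + 10765) + f(-52, l(4, 11))) - 28270 = √((9616 + 10765) + (9*(-52) + 145*(2 - 1*4))) - 28270 = √(20381 + (-468 + 145*(2 - 4))) - 28270 = √(20381 + (-468 + 145*(-2))) - 28270 = √(20381 + (-468 - 290)) - 28270 = √(20381 - 758) - 28270 = √19623 - 28270 = -28270 + √19623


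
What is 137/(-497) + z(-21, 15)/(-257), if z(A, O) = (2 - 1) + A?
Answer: -25269/127729 ≈ -0.19783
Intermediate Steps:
z(A, O) = 1 + A
137/(-497) + z(-21, 15)/(-257) = 137/(-497) + (1 - 21)/(-257) = 137*(-1/497) - 20*(-1/257) = -137/497 + 20/257 = -25269/127729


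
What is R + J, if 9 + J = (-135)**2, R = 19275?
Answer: 37491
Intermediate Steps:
J = 18216 (J = -9 + (-135)**2 = -9 + 18225 = 18216)
R + J = 19275 + 18216 = 37491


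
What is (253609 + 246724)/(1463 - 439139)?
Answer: -500333/437676 ≈ -1.1432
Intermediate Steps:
(253609 + 246724)/(1463 - 439139) = 500333/(-437676) = 500333*(-1/437676) = -500333/437676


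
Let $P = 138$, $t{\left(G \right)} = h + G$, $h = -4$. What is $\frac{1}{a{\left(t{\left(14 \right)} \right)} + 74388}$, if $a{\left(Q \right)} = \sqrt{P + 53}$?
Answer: $\frac{74388}{5533574353} - \frac{\sqrt{191}}{5533574353} \approx 1.3441 \cdot 10^{-5}$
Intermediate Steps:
$t{\left(G \right)} = -4 + G$
$a{\left(Q \right)} = \sqrt{191}$ ($a{\left(Q \right)} = \sqrt{138 + 53} = \sqrt{191}$)
$\frac{1}{a{\left(t{\left(14 \right)} \right)} + 74388} = \frac{1}{\sqrt{191} + 74388} = \frac{1}{74388 + \sqrt{191}}$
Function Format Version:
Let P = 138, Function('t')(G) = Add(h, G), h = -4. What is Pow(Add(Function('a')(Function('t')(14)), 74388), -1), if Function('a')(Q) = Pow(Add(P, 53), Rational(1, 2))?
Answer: Add(Rational(74388, 5533574353), Mul(Rational(-1, 5533574353), Pow(191, Rational(1, 2)))) ≈ 1.3441e-5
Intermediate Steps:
Function('t')(G) = Add(-4, G)
Function('a')(Q) = Pow(191, Rational(1, 2)) (Function('a')(Q) = Pow(Add(138, 53), Rational(1, 2)) = Pow(191, Rational(1, 2)))
Pow(Add(Function('a')(Function('t')(14)), 74388), -1) = Pow(Add(Pow(191, Rational(1, 2)), 74388), -1) = Pow(Add(74388, Pow(191, Rational(1, 2))), -1)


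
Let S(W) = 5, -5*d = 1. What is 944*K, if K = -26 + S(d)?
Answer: -19824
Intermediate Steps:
d = -⅕ (d = -⅕*1 = -⅕ ≈ -0.20000)
K = -21 (K = -26 + 5 = -21)
944*K = 944*(-21) = -19824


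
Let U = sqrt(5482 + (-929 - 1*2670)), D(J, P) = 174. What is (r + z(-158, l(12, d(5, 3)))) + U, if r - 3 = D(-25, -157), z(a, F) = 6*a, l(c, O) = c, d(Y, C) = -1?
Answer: -771 + sqrt(1883) ≈ -727.61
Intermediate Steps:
U = sqrt(1883) (U = sqrt(5482 + (-929 - 2670)) = sqrt(5482 - 3599) = sqrt(1883) ≈ 43.394)
r = 177 (r = 3 + 174 = 177)
(r + z(-158, l(12, d(5, 3)))) + U = (177 + 6*(-158)) + sqrt(1883) = (177 - 948) + sqrt(1883) = -771 + sqrt(1883)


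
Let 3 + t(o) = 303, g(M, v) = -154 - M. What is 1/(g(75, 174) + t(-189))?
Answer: 1/71 ≈ 0.014085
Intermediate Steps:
t(o) = 300 (t(o) = -3 + 303 = 300)
1/(g(75, 174) + t(-189)) = 1/((-154 - 1*75) + 300) = 1/((-154 - 75) + 300) = 1/(-229 + 300) = 1/71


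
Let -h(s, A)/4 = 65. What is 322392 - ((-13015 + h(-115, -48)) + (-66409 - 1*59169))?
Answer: 461245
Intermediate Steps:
h(s, A) = -260 (h(s, A) = -4*65 = -260)
322392 - ((-13015 + h(-115, -48)) + (-66409 - 1*59169)) = 322392 - ((-13015 - 260) + (-66409 - 1*59169)) = 322392 - (-13275 + (-66409 - 59169)) = 322392 - (-13275 - 125578) = 322392 - 1*(-138853) = 322392 + 138853 = 461245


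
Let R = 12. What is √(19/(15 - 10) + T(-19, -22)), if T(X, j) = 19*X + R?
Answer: I*√8630/5 ≈ 18.58*I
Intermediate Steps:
T(X, j) = 12 + 19*X (T(X, j) = 19*X + 12 = 12 + 19*X)
√(19/(15 - 10) + T(-19, -22)) = √(19/(15 - 10) + (12 + 19*(-19))) = √(19/5 + (12 - 361)) = √((⅕)*19 - 349) = √(19/5 - 349) = √(-1726/5) = I*√8630/5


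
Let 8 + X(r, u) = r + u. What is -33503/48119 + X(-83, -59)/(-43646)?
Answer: -727527044/1050100937 ≈ -0.69282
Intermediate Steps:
X(r, u) = -8 + r + u (X(r, u) = -8 + (r + u) = -8 + r + u)
-33503/48119 + X(-83, -59)/(-43646) = -33503/48119 + (-8 - 83 - 59)/(-43646) = -33503*1/48119 - 150*(-1/43646) = -33503/48119 + 75/21823 = -727527044/1050100937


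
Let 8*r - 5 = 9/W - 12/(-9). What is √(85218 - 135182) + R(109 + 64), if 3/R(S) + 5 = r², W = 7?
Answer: -1323/1805 + 2*I*√12491 ≈ -0.73296 + 223.53*I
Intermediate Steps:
r = 20/21 (r = 5/8 + (9/7 - 12/(-9))/8 = 5/8 + (9*(⅐) - 12*(-⅑))/8 = 5/8 + (9/7 + 4/3)/8 = 5/8 + (⅛)*(55/21) = 5/8 + 55/168 = 20/21 ≈ 0.95238)
R(S) = -1323/1805 (R(S) = 3/(-5 + (20/21)²) = 3/(-5 + 400/441) = 3/(-1805/441) = 3*(-441/1805) = -1323/1805)
√(85218 - 135182) + R(109 + 64) = √(85218 - 135182) - 1323/1805 = √(-49964) - 1323/1805 = 2*I*√12491 - 1323/1805 = -1323/1805 + 2*I*√12491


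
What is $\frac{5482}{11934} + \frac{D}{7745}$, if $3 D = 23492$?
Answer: $\frac{67954633}{46214415} \approx 1.4704$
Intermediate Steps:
$D = \frac{23492}{3}$ ($D = \frac{1}{3} \cdot 23492 = \frac{23492}{3} \approx 7830.7$)
$\frac{5482}{11934} + \frac{D}{7745} = \frac{5482}{11934} + \frac{23492}{3 \cdot 7745} = 5482 \cdot \frac{1}{11934} + \frac{23492}{3} \cdot \frac{1}{7745} = \frac{2741}{5967} + \frac{23492}{23235} = \frac{67954633}{46214415}$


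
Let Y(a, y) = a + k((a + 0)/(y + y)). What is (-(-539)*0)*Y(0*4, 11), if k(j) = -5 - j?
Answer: 0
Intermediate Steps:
Y(a, y) = -5 + a - a/(2*y) (Y(a, y) = a + (-5 - (a + 0)/(y + y)) = a + (-5 - a/(2*y)) = -5 + a - a/(2*y))
(-(-539)*0)*Y(0*4, 11) = (-(-539)*0)*(-5 + 0*4 - ½*0*4/11) = (-77*0)*(-5 + 0 - ½*0*1/11) = 0*(-5 + 0 + 0) = 0*(-5) = 0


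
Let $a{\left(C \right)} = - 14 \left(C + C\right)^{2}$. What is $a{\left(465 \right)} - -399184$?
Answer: $-11709416$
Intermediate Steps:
$a{\left(C \right)} = - 56 C^{2}$ ($a{\left(C \right)} = - 14 \left(2 C\right)^{2} = - 14 \cdot 4 C^{2} = - 56 C^{2}$)
$a{\left(465 \right)} - -399184 = - 56 \cdot 465^{2} - -399184 = \left(-56\right) 216225 + 399184 = -12108600 + 399184 = -11709416$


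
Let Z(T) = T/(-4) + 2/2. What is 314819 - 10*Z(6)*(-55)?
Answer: 314544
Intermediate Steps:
Z(T) = 1 - T/4 (Z(T) = T*(-¼) + 2*(½) = -T/4 + 1 = 1 - T/4)
314819 - 10*Z(6)*(-55) = 314819 - 10*(1 - ¼*6)*(-55) = 314819 - 10*(1 - 3/2)*(-55) = 314819 - 10*(-½)*(-55) = 314819 + 5*(-55) = 314819 - 275 = 314544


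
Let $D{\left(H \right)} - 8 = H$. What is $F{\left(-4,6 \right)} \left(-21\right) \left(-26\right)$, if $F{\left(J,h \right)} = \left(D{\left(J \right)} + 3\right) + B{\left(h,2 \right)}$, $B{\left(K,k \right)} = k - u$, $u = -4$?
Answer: $7098$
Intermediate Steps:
$B{\left(K,k \right)} = 4 + k$ ($B{\left(K,k \right)} = k - -4 = k + 4 = 4 + k$)
$D{\left(H \right)} = 8 + H$
$F{\left(J,h \right)} = 17 + J$ ($F{\left(J,h \right)} = \left(\left(8 + J\right) + 3\right) + \left(4 + 2\right) = \left(11 + J\right) + 6 = 17 + J$)
$F{\left(-4,6 \right)} \left(-21\right) \left(-26\right) = \left(17 - 4\right) \left(-21\right) \left(-26\right) = 13 \left(-21\right) \left(-26\right) = \left(-273\right) \left(-26\right) = 7098$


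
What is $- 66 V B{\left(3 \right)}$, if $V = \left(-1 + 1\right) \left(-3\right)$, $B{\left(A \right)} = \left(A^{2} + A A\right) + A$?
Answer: $0$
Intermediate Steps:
$B{\left(A \right)} = A + 2 A^{2}$ ($B{\left(A \right)} = \left(A^{2} + A^{2}\right) + A = 2 A^{2} + A = A + 2 A^{2}$)
$V = 0$ ($V = 0 \left(-3\right) = 0$)
$- 66 V B{\left(3 \right)} = \left(-66\right) 0 \cdot 3 \left(1 + 2 \cdot 3\right) = 0 \cdot 3 \left(1 + 6\right) = 0 \cdot 3 \cdot 7 = 0 \cdot 21 = 0$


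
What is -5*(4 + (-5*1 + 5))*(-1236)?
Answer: 24720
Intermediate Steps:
-5*(4 + (-5*1 + 5))*(-1236) = -5*(4 + (-5 + 5))*(-1236) = -5*(4 + 0)*(-1236) = -5*4*(-1236) = -20*(-1236) = 24720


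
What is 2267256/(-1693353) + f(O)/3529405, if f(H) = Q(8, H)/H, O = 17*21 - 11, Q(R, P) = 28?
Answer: -27144258096798/20273322319195 ≈ -1.3389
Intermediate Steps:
O = 346 (O = 357 - 11 = 346)
f(H) = 28/H
2267256/(-1693353) + f(O)/3529405 = 2267256/(-1693353) + (28/346)/3529405 = 2267256*(-1/1693353) + (28*(1/346))*(1/3529405) = -44456/33203 + (14/173)*(1/3529405) = -44456/33203 + 14/610587065 = -27144258096798/20273322319195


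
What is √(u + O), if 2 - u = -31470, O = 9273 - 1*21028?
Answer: √19717 ≈ 140.42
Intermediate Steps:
O = -11755 (O = 9273 - 21028 = -11755)
u = 31472 (u = 2 - 1*(-31470) = 2 + 31470 = 31472)
√(u + O) = √(31472 - 11755) = √19717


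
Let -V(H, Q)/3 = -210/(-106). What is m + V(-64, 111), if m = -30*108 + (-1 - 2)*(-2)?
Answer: -171717/53 ≈ -3239.9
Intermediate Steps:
V(H, Q) = -315/53 (V(H, Q) = -(-630)/(-106) = -(-630)*(-1)/106 = -3*105/53 = -315/53)
m = -3234 (m = -3240 - 3*(-2) = -3240 + 6 = -3234)
m + V(-64, 111) = -3234 - 315/53 = -171717/53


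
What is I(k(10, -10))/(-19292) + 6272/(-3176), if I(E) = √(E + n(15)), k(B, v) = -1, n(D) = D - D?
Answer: -784/397 - I/19292 ≈ -1.9748 - 5.1835e-5*I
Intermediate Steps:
n(D) = 0
I(E) = √E (I(E) = √(E + 0) = √E)
I(k(10, -10))/(-19292) + 6272/(-3176) = √(-1)/(-19292) + 6272/(-3176) = I*(-1/19292) + 6272*(-1/3176) = -I/19292 - 784/397 = -784/397 - I/19292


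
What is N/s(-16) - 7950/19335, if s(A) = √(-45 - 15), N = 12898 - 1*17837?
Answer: -530/1289 + 4939*I*√15/30 ≈ -0.41117 + 637.62*I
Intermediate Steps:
N = -4939 (N = 12898 - 17837 = -4939)
s(A) = 2*I*√15 (s(A) = √(-60) = 2*I*√15)
N/s(-16) - 7950/19335 = -4939*(-I*√15/30) - 7950/19335 = -(-4939)*I*√15/30 - 7950*1/19335 = 4939*I*√15/30 - 530/1289 = -530/1289 + 4939*I*√15/30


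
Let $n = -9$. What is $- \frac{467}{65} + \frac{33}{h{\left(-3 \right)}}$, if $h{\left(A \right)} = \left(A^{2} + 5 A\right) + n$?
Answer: $- \frac{122}{13} \approx -9.3846$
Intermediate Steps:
$h{\left(A \right)} = -9 + A^{2} + 5 A$ ($h{\left(A \right)} = \left(A^{2} + 5 A\right) - 9 = -9 + A^{2} + 5 A$)
$- \frac{467}{65} + \frac{33}{h{\left(-3 \right)}} = - \frac{467}{65} + \frac{33}{-9 + \left(-3\right)^{2} + 5 \left(-3\right)} = \left(-467\right) \frac{1}{65} + \frac{33}{-9 + 9 - 15} = - \frac{467}{65} + \frac{33}{-15} = - \frac{467}{65} + 33 \left(- \frac{1}{15}\right) = - \frac{467}{65} - \frac{11}{5} = - \frac{122}{13}$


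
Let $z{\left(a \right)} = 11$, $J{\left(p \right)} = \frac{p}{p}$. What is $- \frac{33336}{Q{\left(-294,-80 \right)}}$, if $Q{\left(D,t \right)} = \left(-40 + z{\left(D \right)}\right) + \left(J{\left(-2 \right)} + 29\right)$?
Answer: $-33336$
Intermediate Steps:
$J{\left(p \right)} = 1$
$Q{\left(D,t \right)} = 1$ ($Q{\left(D,t \right)} = \left(-40 + 11\right) + \left(1 + 29\right) = -29 + 30 = 1$)
$- \frac{33336}{Q{\left(-294,-80 \right)}} = - \frac{33336}{1} = \left(-33336\right) 1 = -33336$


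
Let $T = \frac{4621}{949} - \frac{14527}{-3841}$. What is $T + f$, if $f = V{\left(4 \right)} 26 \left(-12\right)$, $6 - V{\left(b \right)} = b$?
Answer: $- \frac{2243012632}{3645109} \approx -615.35$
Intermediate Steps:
$V{\left(b \right)} = 6 - b$
$T = \frac{31535384}{3645109}$ ($T = 4621 \cdot \frac{1}{949} - - \frac{14527}{3841} = \frac{4621}{949} + \frac{14527}{3841} = \frac{31535384}{3645109} \approx 8.6514$)
$f = -624$ ($f = \left(6 - 4\right) 26 \left(-12\right) = 2 \cdot 26 \left(-12\right) = 52 \left(-12\right) = -624$)
$T + f = \frac{31535384}{3645109} - 624 = - \frac{2243012632}{3645109}$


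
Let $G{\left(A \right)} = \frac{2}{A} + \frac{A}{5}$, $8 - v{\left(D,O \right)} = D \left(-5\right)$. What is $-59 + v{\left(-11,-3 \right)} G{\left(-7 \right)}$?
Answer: $\frac{708}{35} \approx 20.229$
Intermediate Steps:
$v{\left(D,O \right)} = 8 + 5 D$ ($v{\left(D,O \right)} = 8 - D \left(-5\right) = 8 - - 5 D = 8 + 5 D$)
$G{\left(A \right)} = \frac{2}{A} + \frac{A}{5}$ ($G{\left(A \right)} = \frac{2}{A} + A \frac{1}{5} = \frac{2}{A} + \frac{A}{5}$)
$-59 + v{\left(-11,-3 \right)} G{\left(-7 \right)} = -59 + \left(8 + 5 \left(-11\right)\right) \left(\frac{2}{-7} + \frac{1}{5} \left(-7\right)\right) = -59 + \left(8 - 55\right) \left(2 \left(- \frac{1}{7}\right) - \frac{7}{5}\right) = -59 - 47 \left(- \frac{2}{7} - \frac{7}{5}\right) = -59 - - \frac{2773}{35} = -59 + \frac{2773}{35} = \frac{708}{35}$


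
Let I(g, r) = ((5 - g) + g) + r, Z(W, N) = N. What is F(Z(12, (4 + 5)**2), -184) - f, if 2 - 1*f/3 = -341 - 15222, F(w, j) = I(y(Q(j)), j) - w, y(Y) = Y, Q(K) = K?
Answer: -46955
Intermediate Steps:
I(g, r) = 5 + r
F(w, j) = 5 + j - w (F(w, j) = (5 + j) - w = 5 + j - w)
f = 46695 (f = 6 - 3*(-341 - 15222) = 6 - 3*(-15563) = 6 + 46689 = 46695)
F(Z(12, (4 + 5)**2), -184) - f = (5 - 184 - (4 + 5)**2) - 1*46695 = (5 - 184 - 1*9**2) - 46695 = (5 - 184 - 1*81) - 46695 = (5 - 184 - 81) - 46695 = -260 - 46695 = -46955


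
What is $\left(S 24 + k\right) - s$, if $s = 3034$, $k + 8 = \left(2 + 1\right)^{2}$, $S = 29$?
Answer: $-2337$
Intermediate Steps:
$k = 1$ ($k = -8 + \left(2 + 1\right)^{2} = -8 + 3^{2} = -8 + 9 = 1$)
$\left(S 24 + k\right) - s = \left(29 \cdot 24 + 1\right) - 3034 = \left(696 + 1\right) - 3034 = 697 - 3034 = -2337$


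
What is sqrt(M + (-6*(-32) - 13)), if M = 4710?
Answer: sqrt(4889) ≈ 69.921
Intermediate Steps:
sqrt(M + (-6*(-32) - 13)) = sqrt(4710 + (-6*(-32) - 13)) = sqrt(4710 + (192 - 13)) = sqrt(4710 + 179) = sqrt(4889)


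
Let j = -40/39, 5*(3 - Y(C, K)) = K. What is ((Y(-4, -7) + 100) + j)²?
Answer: 406344964/38025 ≈ 10686.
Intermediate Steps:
Y(C, K) = 3 - K/5
j = -40/39 (j = -40*1/39 = -40/39 ≈ -1.0256)
((Y(-4, -7) + 100) + j)² = (((3 - ⅕*(-7)) + 100) - 40/39)² = (((3 + 7/5) + 100) - 40/39)² = ((22/5 + 100) - 40/39)² = (522/5 - 40/39)² = (20158/195)² = 406344964/38025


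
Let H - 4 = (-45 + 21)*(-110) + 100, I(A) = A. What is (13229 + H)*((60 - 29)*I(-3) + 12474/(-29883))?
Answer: -2123338809/1423 ≈ -1.4922e+6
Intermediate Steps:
H = 2744 (H = 4 + ((-45 + 21)*(-110) + 100) = 4 + (-24*(-110) + 100) = 4 + (2640 + 100) = 4 + 2740 = 2744)
(13229 + H)*((60 - 29)*I(-3) + 12474/(-29883)) = (13229 + 2744)*((60 - 29)*(-3) + 12474/(-29883)) = 15973*(31*(-3) + 12474*(-1/29883)) = 15973*(-93 - 594/1423) = 15973*(-132933/1423) = -2123338809/1423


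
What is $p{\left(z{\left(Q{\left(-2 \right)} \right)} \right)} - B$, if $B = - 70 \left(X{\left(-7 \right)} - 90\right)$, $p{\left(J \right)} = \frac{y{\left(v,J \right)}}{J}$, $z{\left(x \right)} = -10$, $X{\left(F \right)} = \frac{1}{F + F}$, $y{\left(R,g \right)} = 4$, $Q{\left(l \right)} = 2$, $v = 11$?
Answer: $- \frac{31527}{5} \approx -6305.4$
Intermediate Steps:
$X{\left(F \right)} = \frac{1}{2 F}$
$p{\left(J \right)} = \frac{4}{J}$
$B = 6305$ ($B = - 70 \left(\frac{1}{2 \left(-7\right)} - 90\right) = - 70 \left(\frac{1}{2} \left(- \frac{1}{7}\right) - 90\right) = - 70 \left(- \frac{1}{14} - 90\right) = \left(-70\right) \left(- \frac{1261}{14}\right) = 6305$)
$p{\left(z{\left(Q{\left(-2 \right)} \right)} \right)} - B = \frac{4}{-10} - 6305 = 4 \left(- \frac{1}{10}\right) - 6305 = - \frac{2}{5} - 6305 = - \frac{31527}{5}$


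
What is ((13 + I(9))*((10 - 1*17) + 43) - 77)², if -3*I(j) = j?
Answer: 80089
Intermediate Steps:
I(j) = -j/3
((13 + I(9))*((10 - 1*17) + 43) - 77)² = ((13 - ⅓*9)*((10 - 1*17) + 43) - 77)² = ((13 - 3)*((10 - 17) + 43) - 77)² = (10*(-7 + 43) - 77)² = (10*36 - 77)² = (360 - 77)² = 283² = 80089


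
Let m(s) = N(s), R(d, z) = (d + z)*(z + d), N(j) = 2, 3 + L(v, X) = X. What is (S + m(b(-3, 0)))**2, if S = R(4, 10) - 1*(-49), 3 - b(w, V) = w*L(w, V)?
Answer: 61009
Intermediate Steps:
L(v, X) = -3 + X
b(w, V) = 3 - w*(-3 + V)
R(d, z) = (d + z)**2 (R(d, z) = (d + z)*(d + z) = (d + z)**2)
m(s) = 2
S = 245 (S = (4 + 10)**2 - 1*(-49) = 14**2 + 49 = 196 + 49 = 245)
(S + m(b(-3, 0)))**2 = (245 + 2)**2 = 247**2 = 61009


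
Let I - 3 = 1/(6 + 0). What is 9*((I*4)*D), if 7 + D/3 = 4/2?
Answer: -1710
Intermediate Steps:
I = 19/6 (I = 3 + 1/(6 + 0) = 3 + 1/6 = 3 + ⅙ = 19/6 ≈ 3.1667)
D = -15 (D = -21 + 3*(4/2) = -21 + 3*(4*(½)) = -21 + 3*2 = -21 + 6 = -15)
9*((I*4)*D) = 9*(((19/6)*4)*(-15)) = 9*((38/3)*(-15)) = 9*(-190) = -1710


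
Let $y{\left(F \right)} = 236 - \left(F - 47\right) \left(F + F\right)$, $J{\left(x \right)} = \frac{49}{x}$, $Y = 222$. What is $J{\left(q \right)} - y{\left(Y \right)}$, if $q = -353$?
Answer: $\frac{27344743}{353} \approx 77464.0$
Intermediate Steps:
$y{\left(F \right)} = 236 - 2 F \left(-47 + F\right)$ ($y{\left(F \right)} = 236 - \left(-47 + F\right) 2 F = 236 - 2 F \left(-47 + F\right)$)
$J{\left(q \right)} - y{\left(Y \right)} = \frac{49}{-353} - \left(236 - 2 \cdot 222^{2} + 94 \cdot 222\right) = 49 \left(- \frac{1}{353}\right) - \left(236 - 98568 + 20868\right) = - \frac{49}{353} - \left(236 - 98568 + 20868\right) = - \frac{49}{353} - -77464 = - \frac{49}{353} + 77464 = \frac{27344743}{353}$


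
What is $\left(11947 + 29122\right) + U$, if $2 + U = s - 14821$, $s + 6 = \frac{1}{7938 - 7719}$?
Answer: $\frac{5746561}{219} \approx 26240.0$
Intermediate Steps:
$s = - \frac{1313}{219}$ ($s = -6 + \frac{1}{7938 - 7719} = -6 + \frac{1}{219} = - \frac{1313}{219} \approx -5.9954$)
$U = - \frac{3247550}{219}$ ($U = -2 - \frac{3247112}{219} = - \frac{3247550}{219} \approx -14829.0$)
$\left(11947 + 29122\right) + U = \left(11947 + 29122\right) - \frac{3247550}{219} = 41069 - \frac{3247550}{219} = \frac{5746561}{219}$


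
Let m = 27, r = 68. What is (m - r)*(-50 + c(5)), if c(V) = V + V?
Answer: 1640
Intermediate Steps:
c(V) = 2*V
(m - r)*(-50 + c(5)) = (27 - 1*68)*(-50 + 2*5) = (27 - 68)*(-50 + 10) = -41*(-40) = 1640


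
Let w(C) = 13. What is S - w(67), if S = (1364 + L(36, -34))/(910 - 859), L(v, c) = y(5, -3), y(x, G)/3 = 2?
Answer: 707/51 ≈ 13.863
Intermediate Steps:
y(x, G) = 6 (y(x, G) = 3*2 = 6)
L(v, c) = 6
S = 1370/51 (S = (1364 + 6)/(910 - 859) = 1370/51 ≈ 26.863)
S - w(67) = 1370/51 - 1*13 = 1370/51 - 13 = 707/51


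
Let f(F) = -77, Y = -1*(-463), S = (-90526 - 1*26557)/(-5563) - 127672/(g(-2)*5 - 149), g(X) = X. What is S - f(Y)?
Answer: 796963342/884517 ≈ 901.02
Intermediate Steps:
S = 728855533/884517 (S = (-90526 - 1*26557)/(-5563) - 127672/(-2*5 - 149) = (-90526 - 26557)*(-1/5563) - 127672/(-10 - 149) = -117083*(-1/5563) - 127672/(-159) = 117083/5563 - 127672*(-1/159) = 117083/5563 + 127672/159 = 728855533/884517 ≈ 824.02)
Y = 463
S - f(Y) = 728855533/884517 - 1*(-77) = 728855533/884517 + 77 = 796963342/884517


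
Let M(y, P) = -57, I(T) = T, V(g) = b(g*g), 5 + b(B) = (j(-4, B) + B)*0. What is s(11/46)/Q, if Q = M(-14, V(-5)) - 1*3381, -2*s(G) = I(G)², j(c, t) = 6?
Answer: 121/14549616 ≈ 8.3164e-6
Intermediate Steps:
b(B) = -5 (b(B) = -5 + (6 + B)*0 = -5 + 0 = -5)
V(g) = -5
s(G) = -G²/2
Q = -3438 (Q = -57 - 1*3381 = -57 - 3381 = -3438)
s(11/46)/Q = -(11/46)²/2/(-3438) = -(11*(1/46))²/2*(-1/3438) = -(11/46)²/2*(-1/3438) = -½*121/2116*(-1/3438) = -121/4232*(-1/3438) = 121/14549616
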